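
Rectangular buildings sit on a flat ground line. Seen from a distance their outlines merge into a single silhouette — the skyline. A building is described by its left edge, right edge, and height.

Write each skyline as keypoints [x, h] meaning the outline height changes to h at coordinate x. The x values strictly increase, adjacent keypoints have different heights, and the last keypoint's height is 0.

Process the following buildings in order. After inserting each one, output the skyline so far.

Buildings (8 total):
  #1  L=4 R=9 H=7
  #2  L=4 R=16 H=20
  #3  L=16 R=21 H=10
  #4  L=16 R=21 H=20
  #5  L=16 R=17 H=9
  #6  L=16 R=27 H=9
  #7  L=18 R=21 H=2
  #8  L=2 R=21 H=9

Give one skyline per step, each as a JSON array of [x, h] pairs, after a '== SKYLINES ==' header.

== SKYLINES ==
[[4,7],[9,0]]
[[4,20],[16,0]]
[[4,20],[16,10],[21,0]]
[[4,20],[21,0]]
[[4,20],[21,0]]
[[4,20],[21,9],[27,0]]
[[4,20],[21,9],[27,0]]
[[2,9],[4,20],[21,9],[27,0]]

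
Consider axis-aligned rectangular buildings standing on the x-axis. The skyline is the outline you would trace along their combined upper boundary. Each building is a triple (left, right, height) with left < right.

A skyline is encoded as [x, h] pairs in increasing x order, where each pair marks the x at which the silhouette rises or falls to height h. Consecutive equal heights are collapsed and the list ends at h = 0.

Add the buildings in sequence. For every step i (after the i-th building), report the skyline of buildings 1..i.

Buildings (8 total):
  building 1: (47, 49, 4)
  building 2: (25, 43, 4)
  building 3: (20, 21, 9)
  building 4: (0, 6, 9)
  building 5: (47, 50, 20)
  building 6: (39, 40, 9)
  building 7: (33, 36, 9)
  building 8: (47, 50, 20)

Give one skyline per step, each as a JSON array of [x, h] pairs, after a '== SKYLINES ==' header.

== SKYLINES ==
[[47,4],[49,0]]
[[25,4],[43,0],[47,4],[49,0]]
[[20,9],[21,0],[25,4],[43,0],[47,4],[49,0]]
[[0,9],[6,0],[20,9],[21,0],[25,4],[43,0],[47,4],[49,0]]
[[0,9],[6,0],[20,9],[21,0],[25,4],[43,0],[47,20],[50,0]]
[[0,9],[6,0],[20,9],[21,0],[25,4],[39,9],[40,4],[43,0],[47,20],[50,0]]
[[0,9],[6,0],[20,9],[21,0],[25,4],[33,9],[36,4],[39,9],[40,4],[43,0],[47,20],[50,0]]
[[0,9],[6,0],[20,9],[21,0],[25,4],[33,9],[36,4],[39,9],[40,4],[43,0],[47,20],[50,0]]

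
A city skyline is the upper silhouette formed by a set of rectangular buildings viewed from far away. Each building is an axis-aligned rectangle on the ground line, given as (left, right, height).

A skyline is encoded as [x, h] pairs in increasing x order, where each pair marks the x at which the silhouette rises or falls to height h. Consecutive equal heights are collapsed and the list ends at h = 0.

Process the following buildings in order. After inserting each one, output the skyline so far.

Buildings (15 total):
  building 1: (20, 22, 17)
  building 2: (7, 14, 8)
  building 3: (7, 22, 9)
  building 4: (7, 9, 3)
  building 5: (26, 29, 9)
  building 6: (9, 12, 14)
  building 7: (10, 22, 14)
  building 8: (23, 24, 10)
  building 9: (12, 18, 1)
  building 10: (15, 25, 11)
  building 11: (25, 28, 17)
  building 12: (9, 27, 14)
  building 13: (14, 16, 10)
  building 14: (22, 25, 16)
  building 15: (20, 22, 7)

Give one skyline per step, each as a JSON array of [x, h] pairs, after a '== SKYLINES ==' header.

== SKYLINES ==
[[20,17],[22,0]]
[[7,8],[14,0],[20,17],[22,0]]
[[7,9],[20,17],[22,0]]
[[7,9],[20,17],[22,0]]
[[7,9],[20,17],[22,0],[26,9],[29,0]]
[[7,9],[9,14],[12,9],[20,17],[22,0],[26,9],[29,0]]
[[7,9],[9,14],[20,17],[22,0],[26,9],[29,0]]
[[7,9],[9,14],[20,17],[22,0],[23,10],[24,0],[26,9],[29,0]]
[[7,9],[9,14],[20,17],[22,0],[23,10],[24,0],[26,9],[29,0]]
[[7,9],[9,14],[20,17],[22,11],[25,0],[26,9],[29,0]]
[[7,9],[9,14],[20,17],[22,11],[25,17],[28,9],[29,0]]
[[7,9],[9,14],[20,17],[22,14],[25,17],[28,9],[29,0]]
[[7,9],[9,14],[20,17],[22,14],[25,17],[28,9],[29,0]]
[[7,9],[9,14],[20,17],[22,16],[25,17],[28,9],[29,0]]
[[7,9],[9,14],[20,17],[22,16],[25,17],[28,9],[29,0]]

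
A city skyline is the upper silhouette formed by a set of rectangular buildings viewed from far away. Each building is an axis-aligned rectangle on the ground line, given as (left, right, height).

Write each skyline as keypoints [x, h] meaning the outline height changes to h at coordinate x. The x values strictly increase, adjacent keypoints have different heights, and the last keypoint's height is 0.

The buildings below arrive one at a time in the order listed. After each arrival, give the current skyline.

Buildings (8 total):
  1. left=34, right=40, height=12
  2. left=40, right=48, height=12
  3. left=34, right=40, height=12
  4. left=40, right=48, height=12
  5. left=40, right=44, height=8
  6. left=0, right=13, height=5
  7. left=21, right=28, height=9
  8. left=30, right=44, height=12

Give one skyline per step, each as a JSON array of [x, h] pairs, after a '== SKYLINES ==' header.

== SKYLINES ==
[[34,12],[40,0]]
[[34,12],[48,0]]
[[34,12],[48,0]]
[[34,12],[48,0]]
[[34,12],[48,0]]
[[0,5],[13,0],[34,12],[48,0]]
[[0,5],[13,0],[21,9],[28,0],[34,12],[48,0]]
[[0,5],[13,0],[21,9],[28,0],[30,12],[48,0]]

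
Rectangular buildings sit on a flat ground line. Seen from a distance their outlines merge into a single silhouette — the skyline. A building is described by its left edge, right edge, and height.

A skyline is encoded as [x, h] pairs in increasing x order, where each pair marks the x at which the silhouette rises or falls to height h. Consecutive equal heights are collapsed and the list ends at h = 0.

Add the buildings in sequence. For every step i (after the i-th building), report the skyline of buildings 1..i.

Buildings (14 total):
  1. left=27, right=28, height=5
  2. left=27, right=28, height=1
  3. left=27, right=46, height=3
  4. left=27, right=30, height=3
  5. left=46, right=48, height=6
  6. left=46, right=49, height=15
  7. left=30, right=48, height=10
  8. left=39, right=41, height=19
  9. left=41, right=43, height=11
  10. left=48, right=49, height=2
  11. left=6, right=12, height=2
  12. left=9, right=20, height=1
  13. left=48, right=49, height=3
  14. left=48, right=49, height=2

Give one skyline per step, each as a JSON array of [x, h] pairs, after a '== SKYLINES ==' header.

== SKYLINES ==
[[27,5],[28,0]]
[[27,5],[28,0]]
[[27,5],[28,3],[46,0]]
[[27,5],[28,3],[46,0]]
[[27,5],[28,3],[46,6],[48,0]]
[[27,5],[28,3],[46,15],[49,0]]
[[27,5],[28,3],[30,10],[46,15],[49,0]]
[[27,5],[28,3],[30,10],[39,19],[41,10],[46,15],[49,0]]
[[27,5],[28,3],[30,10],[39,19],[41,11],[43,10],[46,15],[49,0]]
[[27,5],[28,3],[30,10],[39,19],[41,11],[43,10],[46,15],[49,0]]
[[6,2],[12,0],[27,5],[28,3],[30,10],[39,19],[41,11],[43,10],[46,15],[49,0]]
[[6,2],[12,1],[20,0],[27,5],[28,3],[30,10],[39,19],[41,11],[43,10],[46,15],[49,0]]
[[6,2],[12,1],[20,0],[27,5],[28,3],[30,10],[39,19],[41,11],[43,10],[46,15],[49,0]]
[[6,2],[12,1],[20,0],[27,5],[28,3],[30,10],[39,19],[41,11],[43,10],[46,15],[49,0]]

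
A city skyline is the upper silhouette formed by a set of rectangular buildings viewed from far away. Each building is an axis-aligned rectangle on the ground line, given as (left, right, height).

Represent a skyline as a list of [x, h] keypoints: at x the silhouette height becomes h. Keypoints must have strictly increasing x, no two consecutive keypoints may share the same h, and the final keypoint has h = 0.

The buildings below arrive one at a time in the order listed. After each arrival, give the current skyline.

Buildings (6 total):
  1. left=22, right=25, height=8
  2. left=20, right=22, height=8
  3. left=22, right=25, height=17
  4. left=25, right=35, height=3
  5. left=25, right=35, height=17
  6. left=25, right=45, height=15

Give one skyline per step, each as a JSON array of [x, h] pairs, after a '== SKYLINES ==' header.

== SKYLINES ==
[[22,8],[25,0]]
[[20,8],[25,0]]
[[20,8],[22,17],[25,0]]
[[20,8],[22,17],[25,3],[35,0]]
[[20,8],[22,17],[35,0]]
[[20,8],[22,17],[35,15],[45,0]]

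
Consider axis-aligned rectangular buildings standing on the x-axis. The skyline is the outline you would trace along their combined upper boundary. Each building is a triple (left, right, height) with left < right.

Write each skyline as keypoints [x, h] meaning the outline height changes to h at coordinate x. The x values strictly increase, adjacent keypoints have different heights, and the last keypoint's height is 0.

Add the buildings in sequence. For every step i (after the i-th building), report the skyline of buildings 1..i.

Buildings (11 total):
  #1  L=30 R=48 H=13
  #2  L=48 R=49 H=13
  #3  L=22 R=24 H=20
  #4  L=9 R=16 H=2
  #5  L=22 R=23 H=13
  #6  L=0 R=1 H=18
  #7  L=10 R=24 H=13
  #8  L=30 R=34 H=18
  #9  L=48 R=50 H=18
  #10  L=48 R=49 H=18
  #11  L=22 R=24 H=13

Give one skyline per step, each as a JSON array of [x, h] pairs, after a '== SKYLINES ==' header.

== SKYLINES ==
[[30,13],[48,0]]
[[30,13],[49,0]]
[[22,20],[24,0],[30,13],[49,0]]
[[9,2],[16,0],[22,20],[24,0],[30,13],[49,0]]
[[9,2],[16,0],[22,20],[24,0],[30,13],[49,0]]
[[0,18],[1,0],[9,2],[16,0],[22,20],[24,0],[30,13],[49,0]]
[[0,18],[1,0],[9,2],[10,13],[22,20],[24,0],[30,13],[49,0]]
[[0,18],[1,0],[9,2],[10,13],[22,20],[24,0],[30,18],[34,13],[49,0]]
[[0,18],[1,0],[9,2],[10,13],[22,20],[24,0],[30,18],[34,13],[48,18],[50,0]]
[[0,18],[1,0],[9,2],[10,13],[22,20],[24,0],[30,18],[34,13],[48,18],[50,0]]
[[0,18],[1,0],[9,2],[10,13],[22,20],[24,0],[30,18],[34,13],[48,18],[50,0]]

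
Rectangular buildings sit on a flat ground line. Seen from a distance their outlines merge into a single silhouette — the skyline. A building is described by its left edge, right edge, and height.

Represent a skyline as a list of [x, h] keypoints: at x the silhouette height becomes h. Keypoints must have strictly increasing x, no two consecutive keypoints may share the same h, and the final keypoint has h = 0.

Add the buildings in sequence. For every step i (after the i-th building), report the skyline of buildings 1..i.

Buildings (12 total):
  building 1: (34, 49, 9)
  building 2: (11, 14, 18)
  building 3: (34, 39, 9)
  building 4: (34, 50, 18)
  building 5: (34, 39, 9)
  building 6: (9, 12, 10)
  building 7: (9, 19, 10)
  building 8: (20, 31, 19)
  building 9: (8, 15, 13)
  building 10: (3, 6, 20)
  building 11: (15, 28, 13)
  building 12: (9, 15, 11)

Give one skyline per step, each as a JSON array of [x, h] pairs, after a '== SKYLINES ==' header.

== SKYLINES ==
[[34,9],[49,0]]
[[11,18],[14,0],[34,9],[49,0]]
[[11,18],[14,0],[34,9],[49,0]]
[[11,18],[14,0],[34,18],[50,0]]
[[11,18],[14,0],[34,18],[50,0]]
[[9,10],[11,18],[14,0],[34,18],[50,0]]
[[9,10],[11,18],[14,10],[19,0],[34,18],[50,0]]
[[9,10],[11,18],[14,10],[19,0],[20,19],[31,0],[34,18],[50,0]]
[[8,13],[11,18],[14,13],[15,10],[19,0],[20,19],[31,0],[34,18],[50,0]]
[[3,20],[6,0],[8,13],[11,18],[14,13],[15,10],[19,0],[20,19],[31,0],[34,18],[50,0]]
[[3,20],[6,0],[8,13],[11,18],[14,13],[20,19],[31,0],[34,18],[50,0]]
[[3,20],[6,0],[8,13],[11,18],[14,13],[20,19],[31,0],[34,18],[50,0]]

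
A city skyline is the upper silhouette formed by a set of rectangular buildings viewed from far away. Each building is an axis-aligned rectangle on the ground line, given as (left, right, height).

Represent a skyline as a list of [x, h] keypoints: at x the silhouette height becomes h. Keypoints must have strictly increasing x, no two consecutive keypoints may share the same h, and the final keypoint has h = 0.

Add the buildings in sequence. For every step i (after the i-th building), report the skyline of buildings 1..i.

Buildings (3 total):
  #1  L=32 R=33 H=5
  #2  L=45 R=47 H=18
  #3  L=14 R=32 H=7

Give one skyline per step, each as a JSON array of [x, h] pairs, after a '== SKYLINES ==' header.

== SKYLINES ==
[[32,5],[33,0]]
[[32,5],[33,0],[45,18],[47,0]]
[[14,7],[32,5],[33,0],[45,18],[47,0]]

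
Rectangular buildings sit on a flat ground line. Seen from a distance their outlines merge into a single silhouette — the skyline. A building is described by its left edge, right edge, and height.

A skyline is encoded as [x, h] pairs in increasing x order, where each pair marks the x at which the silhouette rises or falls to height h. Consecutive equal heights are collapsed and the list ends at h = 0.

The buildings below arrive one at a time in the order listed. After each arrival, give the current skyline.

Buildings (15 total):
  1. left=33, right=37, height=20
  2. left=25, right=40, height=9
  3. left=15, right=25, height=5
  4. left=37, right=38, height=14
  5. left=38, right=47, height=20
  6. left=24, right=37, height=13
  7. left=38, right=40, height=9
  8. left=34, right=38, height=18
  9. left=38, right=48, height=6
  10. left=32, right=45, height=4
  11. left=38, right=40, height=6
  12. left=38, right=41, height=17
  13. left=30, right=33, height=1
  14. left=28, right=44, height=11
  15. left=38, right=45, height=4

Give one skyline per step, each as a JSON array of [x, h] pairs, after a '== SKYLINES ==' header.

== SKYLINES ==
[[33,20],[37,0]]
[[25,9],[33,20],[37,9],[40,0]]
[[15,5],[25,9],[33,20],[37,9],[40,0]]
[[15,5],[25,9],[33,20],[37,14],[38,9],[40,0]]
[[15,5],[25,9],[33,20],[37,14],[38,20],[47,0]]
[[15,5],[24,13],[33,20],[37,14],[38,20],[47,0]]
[[15,5],[24,13],[33,20],[37,14],[38,20],[47,0]]
[[15,5],[24,13],[33,20],[37,18],[38,20],[47,0]]
[[15,5],[24,13],[33,20],[37,18],[38,20],[47,6],[48,0]]
[[15,5],[24,13],[33,20],[37,18],[38,20],[47,6],[48,0]]
[[15,5],[24,13],[33,20],[37,18],[38,20],[47,6],[48,0]]
[[15,5],[24,13],[33,20],[37,18],[38,20],[47,6],[48,0]]
[[15,5],[24,13],[33,20],[37,18],[38,20],[47,6],[48,0]]
[[15,5],[24,13],[33,20],[37,18],[38,20],[47,6],[48,0]]
[[15,5],[24,13],[33,20],[37,18],[38,20],[47,6],[48,0]]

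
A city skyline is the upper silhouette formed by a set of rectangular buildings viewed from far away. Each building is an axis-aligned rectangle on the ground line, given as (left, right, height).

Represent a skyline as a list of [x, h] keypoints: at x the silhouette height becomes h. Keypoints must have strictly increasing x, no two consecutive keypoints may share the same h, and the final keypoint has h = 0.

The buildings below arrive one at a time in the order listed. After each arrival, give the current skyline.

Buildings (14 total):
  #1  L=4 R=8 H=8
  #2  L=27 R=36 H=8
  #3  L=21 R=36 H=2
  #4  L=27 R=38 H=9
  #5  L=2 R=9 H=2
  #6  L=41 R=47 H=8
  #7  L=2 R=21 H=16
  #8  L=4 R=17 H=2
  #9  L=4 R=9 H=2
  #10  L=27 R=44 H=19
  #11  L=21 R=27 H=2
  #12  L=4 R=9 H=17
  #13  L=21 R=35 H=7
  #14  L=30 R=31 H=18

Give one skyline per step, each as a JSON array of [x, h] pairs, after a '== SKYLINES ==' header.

== SKYLINES ==
[[4,8],[8,0]]
[[4,8],[8,0],[27,8],[36,0]]
[[4,8],[8,0],[21,2],[27,8],[36,0]]
[[4,8],[8,0],[21,2],[27,9],[38,0]]
[[2,2],[4,8],[8,2],[9,0],[21,2],[27,9],[38,0]]
[[2,2],[4,8],[8,2],[9,0],[21,2],[27,9],[38,0],[41,8],[47,0]]
[[2,16],[21,2],[27,9],[38,0],[41,8],[47,0]]
[[2,16],[21,2],[27,9],[38,0],[41,8],[47,0]]
[[2,16],[21,2],[27,9],[38,0],[41,8],[47,0]]
[[2,16],[21,2],[27,19],[44,8],[47,0]]
[[2,16],[21,2],[27,19],[44,8],[47,0]]
[[2,16],[4,17],[9,16],[21,2],[27,19],[44,8],[47,0]]
[[2,16],[4,17],[9,16],[21,7],[27,19],[44,8],[47,0]]
[[2,16],[4,17],[9,16],[21,7],[27,19],[44,8],[47,0]]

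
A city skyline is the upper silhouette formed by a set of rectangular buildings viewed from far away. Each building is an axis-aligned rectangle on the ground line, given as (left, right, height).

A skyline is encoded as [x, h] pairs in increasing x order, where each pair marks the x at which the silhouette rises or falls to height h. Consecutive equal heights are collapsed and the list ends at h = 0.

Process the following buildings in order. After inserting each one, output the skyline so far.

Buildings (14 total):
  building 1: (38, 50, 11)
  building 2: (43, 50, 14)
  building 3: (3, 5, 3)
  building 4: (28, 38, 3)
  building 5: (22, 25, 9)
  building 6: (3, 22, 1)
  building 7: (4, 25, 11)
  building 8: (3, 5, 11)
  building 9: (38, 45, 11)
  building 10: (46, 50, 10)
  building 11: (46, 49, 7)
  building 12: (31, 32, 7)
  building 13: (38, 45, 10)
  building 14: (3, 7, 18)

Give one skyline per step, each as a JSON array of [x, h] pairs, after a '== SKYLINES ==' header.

== SKYLINES ==
[[38,11],[50,0]]
[[38,11],[43,14],[50,0]]
[[3,3],[5,0],[38,11],[43,14],[50,0]]
[[3,3],[5,0],[28,3],[38,11],[43,14],[50,0]]
[[3,3],[5,0],[22,9],[25,0],[28,3],[38,11],[43,14],[50,0]]
[[3,3],[5,1],[22,9],[25,0],[28,3],[38,11],[43,14],[50,0]]
[[3,3],[4,11],[25,0],[28,3],[38,11],[43,14],[50,0]]
[[3,11],[25,0],[28,3],[38,11],[43,14],[50,0]]
[[3,11],[25,0],[28,3],[38,11],[43,14],[50,0]]
[[3,11],[25,0],[28,3],[38,11],[43,14],[50,0]]
[[3,11],[25,0],[28,3],[38,11],[43,14],[50,0]]
[[3,11],[25,0],[28,3],[31,7],[32,3],[38,11],[43,14],[50,0]]
[[3,11],[25,0],[28,3],[31,7],[32,3],[38,11],[43,14],[50,0]]
[[3,18],[7,11],[25,0],[28,3],[31,7],[32,3],[38,11],[43,14],[50,0]]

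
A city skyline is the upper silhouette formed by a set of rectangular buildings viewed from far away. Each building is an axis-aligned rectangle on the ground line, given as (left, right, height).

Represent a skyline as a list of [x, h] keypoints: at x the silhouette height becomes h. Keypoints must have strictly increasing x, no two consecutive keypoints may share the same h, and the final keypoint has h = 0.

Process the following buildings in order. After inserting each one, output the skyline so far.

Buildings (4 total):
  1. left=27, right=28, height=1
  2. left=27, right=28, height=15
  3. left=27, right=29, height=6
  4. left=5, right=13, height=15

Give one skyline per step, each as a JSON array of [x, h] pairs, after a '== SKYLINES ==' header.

== SKYLINES ==
[[27,1],[28,0]]
[[27,15],[28,0]]
[[27,15],[28,6],[29,0]]
[[5,15],[13,0],[27,15],[28,6],[29,0]]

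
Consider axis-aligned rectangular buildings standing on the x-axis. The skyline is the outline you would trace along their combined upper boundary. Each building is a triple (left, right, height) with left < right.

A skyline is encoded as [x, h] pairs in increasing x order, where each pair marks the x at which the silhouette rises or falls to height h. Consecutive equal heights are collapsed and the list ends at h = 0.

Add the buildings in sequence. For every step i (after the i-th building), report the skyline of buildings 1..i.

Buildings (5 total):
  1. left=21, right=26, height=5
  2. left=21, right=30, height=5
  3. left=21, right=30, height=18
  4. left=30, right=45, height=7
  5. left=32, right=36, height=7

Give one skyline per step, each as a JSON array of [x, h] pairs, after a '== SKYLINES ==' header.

== SKYLINES ==
[[21,5],[26,0]]
[[21,5],[30,0]]
[[21,18],[30,0]]
[[21,18],[30,7],[45,0]]
[[21,18],[30,7],[45,0]]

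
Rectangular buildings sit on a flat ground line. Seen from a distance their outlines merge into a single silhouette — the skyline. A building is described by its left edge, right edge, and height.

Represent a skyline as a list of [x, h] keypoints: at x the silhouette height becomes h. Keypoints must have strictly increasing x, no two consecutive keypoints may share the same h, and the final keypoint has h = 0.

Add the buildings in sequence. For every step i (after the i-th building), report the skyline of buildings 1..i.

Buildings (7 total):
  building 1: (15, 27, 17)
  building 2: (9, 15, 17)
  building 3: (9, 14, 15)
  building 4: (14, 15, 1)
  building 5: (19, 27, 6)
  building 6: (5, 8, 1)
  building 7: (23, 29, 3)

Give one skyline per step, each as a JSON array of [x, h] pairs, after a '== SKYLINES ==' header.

== SKYLINES ==
[[15,17],[27,0]]
[[9,17],[27,0]]
[[9,17],[27,0]]
[[9,17],[27,0]]
[[9,17],[27,0]]
[[5,1],[8,0],[9,17],[27,0]]
[[5,1],[8,0],[9,17],[27,3],[29,0]]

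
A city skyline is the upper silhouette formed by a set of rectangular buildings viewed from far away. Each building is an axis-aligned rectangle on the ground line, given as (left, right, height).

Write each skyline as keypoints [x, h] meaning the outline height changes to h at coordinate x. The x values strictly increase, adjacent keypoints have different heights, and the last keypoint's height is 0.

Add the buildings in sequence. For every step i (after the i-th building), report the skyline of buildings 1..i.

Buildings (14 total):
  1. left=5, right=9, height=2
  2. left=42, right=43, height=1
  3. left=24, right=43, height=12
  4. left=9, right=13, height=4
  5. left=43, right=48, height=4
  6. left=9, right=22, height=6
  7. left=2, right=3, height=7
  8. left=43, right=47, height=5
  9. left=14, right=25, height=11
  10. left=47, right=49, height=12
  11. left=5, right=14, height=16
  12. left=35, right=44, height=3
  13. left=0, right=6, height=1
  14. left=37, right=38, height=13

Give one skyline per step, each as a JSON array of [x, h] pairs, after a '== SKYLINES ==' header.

== SKYLINES ==
[[5,2],[9,0]]
[[5,2],[9,0],[42,1],[43,0]]
[[5,2],[9,0],[24,12],[43,0]]
[[5,2],[9,4],[13,0],[24,12],[43,0]]
[[5,2],[9,4],[13,0],[24,12],[43,4],[48,0]]
[[5,2],[9,6],[22,0],[24,12],[43,4],[48,0]]
[[2,7],[3,0],[5,2],[9,6],[22,0],[24,12],[43,4],[48,0]]
[[2,7],[3,0],[5,2],[9,6],[22,0],[24,12],[43,5],[47,4],[48,0]]
[[2,7],[3,0],[5,2],[9,6],[14,11],[24,12],[43,5],[47,4],[48,0]]
[[2,7],[3,0],[5,2],[9,6],[14,11],[24,12],[43,5],[47,12],[49,0]]
[[2,7],[3,0],[5,16],[14,11],[24,12],[43,5],[47,12],[49,0]]
[[2,7],[3,0],[5,16],[14,11],[24,12],[43,5],[47,12],[49,0]]
[[0,1],[2,7],[3,1],[5,16],[14,11],[24,12],[43,5],[47,12],[49,0]]
[[0,1],[2,7],[3,1],[5,16],[14,11],[24,12],[37,13],[38,12],[43,5],[47,12],[49,0]]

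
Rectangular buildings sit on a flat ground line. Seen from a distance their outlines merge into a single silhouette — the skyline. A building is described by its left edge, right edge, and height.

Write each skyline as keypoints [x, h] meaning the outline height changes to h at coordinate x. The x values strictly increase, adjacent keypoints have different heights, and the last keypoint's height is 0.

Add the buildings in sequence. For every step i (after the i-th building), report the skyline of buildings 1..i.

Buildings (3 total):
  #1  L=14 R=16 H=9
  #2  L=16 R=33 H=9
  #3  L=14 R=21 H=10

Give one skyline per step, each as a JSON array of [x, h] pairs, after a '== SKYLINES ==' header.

== SKYLINES ==
[[14,9],[16,0]]
[[14,9],[33,0]]
[[14,10],[21,9],[33,0]]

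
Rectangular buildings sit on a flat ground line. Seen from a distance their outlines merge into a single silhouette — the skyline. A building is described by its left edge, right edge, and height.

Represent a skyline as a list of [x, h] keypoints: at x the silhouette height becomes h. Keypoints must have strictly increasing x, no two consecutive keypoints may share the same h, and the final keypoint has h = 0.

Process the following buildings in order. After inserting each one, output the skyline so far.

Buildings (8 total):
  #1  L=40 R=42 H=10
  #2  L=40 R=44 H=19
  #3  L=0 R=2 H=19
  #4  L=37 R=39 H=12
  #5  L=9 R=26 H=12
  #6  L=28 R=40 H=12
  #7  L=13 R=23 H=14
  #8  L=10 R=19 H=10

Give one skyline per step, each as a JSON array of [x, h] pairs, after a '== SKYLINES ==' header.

== SKYLINES ==
[[40,10],[42,0]]
[[40,19],[44,0]]
[[0,19],[2,0],[40,19],[44,0]]
[[0,19],[2,0],[37,12],[39,0],[40,19],[44,0]]
[[0,19],[2,0],[9,12],[26,0],[37,12],[39,0],[40,19],[44,0]]
[[0,19],[2,0],[9,12],[26,0],[28,12],[40,19],[44,0]]
[[0,19],[2,0],[9,12],[13,14],[23,12],[26,0],[28,12],[40,19],[44,0]]
[[0,19],[2,0],[9,12],[13,14],[23,12],[26,0],[28,12],[40,19],[44,0]]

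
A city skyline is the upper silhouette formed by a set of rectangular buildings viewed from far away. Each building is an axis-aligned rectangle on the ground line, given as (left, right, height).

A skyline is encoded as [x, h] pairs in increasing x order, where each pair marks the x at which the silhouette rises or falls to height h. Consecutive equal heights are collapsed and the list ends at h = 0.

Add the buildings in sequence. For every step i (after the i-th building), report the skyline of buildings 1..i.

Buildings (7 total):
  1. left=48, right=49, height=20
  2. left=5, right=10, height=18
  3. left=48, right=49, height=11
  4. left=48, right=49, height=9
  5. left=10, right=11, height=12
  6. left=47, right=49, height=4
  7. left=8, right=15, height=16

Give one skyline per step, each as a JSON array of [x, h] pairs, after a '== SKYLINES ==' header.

== SKYLINES ==
[[48,20],[49,0]]
[[5,18],[10,0],[48,20],[49,0]]
[[5,18],[10,0],[48,20],[49,0]]
[[5,18],[10,0],[48,20],[49,0]]
[[5,18],[10,12],[11,0],[48,20],[49,0]]
[[5,18],[10,12],[11,0],[47,4],[48,20],[49,0]]
[[5,18],[10,16],[15,0],[47,4],[48,20],[49,0]]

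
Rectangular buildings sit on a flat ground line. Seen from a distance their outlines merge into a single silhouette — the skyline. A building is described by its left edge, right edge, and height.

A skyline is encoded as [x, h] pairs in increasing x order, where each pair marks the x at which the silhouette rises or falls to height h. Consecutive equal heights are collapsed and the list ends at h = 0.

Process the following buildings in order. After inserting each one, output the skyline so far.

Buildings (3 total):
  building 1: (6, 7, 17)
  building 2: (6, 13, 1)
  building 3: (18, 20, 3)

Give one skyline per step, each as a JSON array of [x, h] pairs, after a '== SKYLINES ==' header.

== SKYLINES ==
[[6,17],[7,0]]
[[6,17],[7,1],[13,0]]
[[6,17],[7,1],[13,0],[18,3],[20,0]]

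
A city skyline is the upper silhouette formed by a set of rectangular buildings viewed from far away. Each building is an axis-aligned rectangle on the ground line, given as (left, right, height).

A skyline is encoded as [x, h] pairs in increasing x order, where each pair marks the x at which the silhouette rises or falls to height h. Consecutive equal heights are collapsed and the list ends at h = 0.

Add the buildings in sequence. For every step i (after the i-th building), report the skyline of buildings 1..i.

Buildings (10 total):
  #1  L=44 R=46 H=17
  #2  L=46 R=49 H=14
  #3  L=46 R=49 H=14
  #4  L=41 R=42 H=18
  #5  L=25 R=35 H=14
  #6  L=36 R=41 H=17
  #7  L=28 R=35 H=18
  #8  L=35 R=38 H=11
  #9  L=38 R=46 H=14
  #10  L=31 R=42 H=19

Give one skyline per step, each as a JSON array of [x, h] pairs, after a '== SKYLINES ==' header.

== SKYLINES ==
[[44,17],[46,0]]
[[44,17],[46,14],[49,0]]
[[44,17],[46,14],[49,0]]
[[41,18],[42,0],[44,17],[46,14],[49,0]]
[[25,14],[35,0],[41,18],[42,0],[44,17],[46,14],[49,0]]
[[25,14],[35,0],[36,17],[41,18],[42,0],[44,17],[46,14],[49,0]]
[[25,14],[28,18],[35,0],[36,17],[41,18],[42,0],[44,17],[46,14],[49,0]]
[[25,14],[28,18],[35,11],[36,17],[41,18],[42,0],[44,17],[46,14],[49,0]]
[[25,14],[28,18],[35,11],[36,17],[41,18],[42,14],[44,17],[46,14],[49,0]]
[[25,14],[28,18],[31,19],[42,14],[44,17],[46,14],[49,0]]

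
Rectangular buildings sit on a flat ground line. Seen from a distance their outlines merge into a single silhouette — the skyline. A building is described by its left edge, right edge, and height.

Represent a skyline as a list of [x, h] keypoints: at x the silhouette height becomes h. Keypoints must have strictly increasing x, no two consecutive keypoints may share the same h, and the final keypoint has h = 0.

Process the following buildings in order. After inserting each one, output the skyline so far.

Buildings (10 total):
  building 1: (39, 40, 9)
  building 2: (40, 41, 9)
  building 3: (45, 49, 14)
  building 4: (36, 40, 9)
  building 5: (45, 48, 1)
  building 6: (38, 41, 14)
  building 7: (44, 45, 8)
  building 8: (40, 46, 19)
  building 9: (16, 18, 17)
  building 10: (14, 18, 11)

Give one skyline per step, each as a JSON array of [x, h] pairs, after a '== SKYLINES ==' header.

== SKYLINES ==
[[39,9],[40,0]]
[[39,9],[41,0]]
[[39,9],[41,0],[45,14],[49,0]]
[[36,9],[41,0],[45,14],[49,0]]
[[36,9],[41,0],[45,14],[49,0]]
[[36,9],[38,14],[41,0],[45,14],[49,0]]
[[36,9],[38,14],[41,0],[44,8],[45,14],[49,0]]
[[36,9],[38,14],[40,19],[46,14],[49,0]]
[[16,17],[18,0],[36,9],[38,14],[40,19],[46,14],[49,0]]
[[14,11],[16,17],[18,0],[36,9],[38,14],[40,19],[46,14],[49,0]]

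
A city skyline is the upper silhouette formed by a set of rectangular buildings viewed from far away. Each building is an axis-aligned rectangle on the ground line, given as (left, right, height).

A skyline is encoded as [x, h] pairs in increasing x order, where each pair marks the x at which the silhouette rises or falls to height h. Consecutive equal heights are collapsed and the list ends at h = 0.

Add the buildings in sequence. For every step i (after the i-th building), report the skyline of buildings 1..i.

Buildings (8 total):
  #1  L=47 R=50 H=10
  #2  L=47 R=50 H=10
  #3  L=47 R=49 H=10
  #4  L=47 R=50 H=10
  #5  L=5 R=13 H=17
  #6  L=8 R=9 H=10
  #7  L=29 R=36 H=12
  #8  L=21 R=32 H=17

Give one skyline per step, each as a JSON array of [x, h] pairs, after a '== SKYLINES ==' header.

== SKYLINES ==
[[47,10],[50,0]]
[[47,10],[50,0]]
[[47,10],[50,0]]
[[47,10],[50,0]]
[[5,17],[13,0],[47,10],[50,0]]
[[5,17],[13,0],[47,10],[50,0]]
[[5,17],[13,0],[29,12],[36,0],[47,10],[50,0]]
[[5,17],[13,0],[21,17],[32,12],[36,0],[47,10],[50,0]]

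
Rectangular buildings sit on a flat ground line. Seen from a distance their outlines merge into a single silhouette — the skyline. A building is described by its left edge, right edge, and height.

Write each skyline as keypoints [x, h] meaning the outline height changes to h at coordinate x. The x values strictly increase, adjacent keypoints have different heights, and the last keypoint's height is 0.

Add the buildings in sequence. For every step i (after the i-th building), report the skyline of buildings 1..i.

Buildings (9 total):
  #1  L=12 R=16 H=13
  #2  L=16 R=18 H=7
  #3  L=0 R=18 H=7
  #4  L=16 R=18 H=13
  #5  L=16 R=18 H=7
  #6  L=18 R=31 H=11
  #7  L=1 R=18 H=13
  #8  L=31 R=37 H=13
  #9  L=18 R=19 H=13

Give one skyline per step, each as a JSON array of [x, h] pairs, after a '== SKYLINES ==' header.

== SKYLINES ==
[[12,13],[16,0]]
[[12,13],[16,7],[18,0]]
[[0,7],[12,13],[16,7],[18,0]]
[[0,7],[12,13],[18,0]]
[[0,7],[12,13],[18,0]]
[[0,7],[12,13],[18,11],[31,0]]
[[0,7],[1,13],[18,11],[31,0]]
[[0,7],[1,13],[18,11],[31,13],[37,0]]
[[0,7],[1,13],[19,11],[31,13],[37,0]]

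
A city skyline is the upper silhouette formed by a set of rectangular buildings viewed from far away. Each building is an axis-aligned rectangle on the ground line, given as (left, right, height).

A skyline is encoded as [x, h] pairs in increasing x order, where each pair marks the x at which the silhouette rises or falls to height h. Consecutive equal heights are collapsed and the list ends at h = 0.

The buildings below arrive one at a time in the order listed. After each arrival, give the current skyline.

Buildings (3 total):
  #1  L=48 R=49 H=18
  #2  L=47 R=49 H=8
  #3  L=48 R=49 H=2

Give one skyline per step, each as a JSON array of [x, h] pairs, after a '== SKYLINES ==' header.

== SKYLINES ==
[[48,18],[49,0]]
[[47,8],[48,18],[49,0]]
[[47,8],[48,18],[49,0]]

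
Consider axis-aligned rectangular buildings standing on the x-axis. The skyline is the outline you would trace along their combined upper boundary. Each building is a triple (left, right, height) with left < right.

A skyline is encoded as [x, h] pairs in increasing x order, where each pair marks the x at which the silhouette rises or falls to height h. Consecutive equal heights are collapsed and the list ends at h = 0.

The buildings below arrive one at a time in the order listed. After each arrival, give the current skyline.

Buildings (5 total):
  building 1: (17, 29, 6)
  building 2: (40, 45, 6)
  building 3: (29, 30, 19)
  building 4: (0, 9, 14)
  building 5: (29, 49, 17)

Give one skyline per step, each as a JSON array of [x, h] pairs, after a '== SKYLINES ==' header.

== SKYLINES ==
[[17,6],[29,0]]
[[17,6],[29,0],[40,6],[45,0]]
[[17,6],[29,19],[30,0],[40,6],[45,0]]
[[0,14],[9,0],[17,6],[29,19],[30,0],[40,6],[45,0]]
[[0,14],[9,0],[17,6],[29,19],[30,17],[49,0]]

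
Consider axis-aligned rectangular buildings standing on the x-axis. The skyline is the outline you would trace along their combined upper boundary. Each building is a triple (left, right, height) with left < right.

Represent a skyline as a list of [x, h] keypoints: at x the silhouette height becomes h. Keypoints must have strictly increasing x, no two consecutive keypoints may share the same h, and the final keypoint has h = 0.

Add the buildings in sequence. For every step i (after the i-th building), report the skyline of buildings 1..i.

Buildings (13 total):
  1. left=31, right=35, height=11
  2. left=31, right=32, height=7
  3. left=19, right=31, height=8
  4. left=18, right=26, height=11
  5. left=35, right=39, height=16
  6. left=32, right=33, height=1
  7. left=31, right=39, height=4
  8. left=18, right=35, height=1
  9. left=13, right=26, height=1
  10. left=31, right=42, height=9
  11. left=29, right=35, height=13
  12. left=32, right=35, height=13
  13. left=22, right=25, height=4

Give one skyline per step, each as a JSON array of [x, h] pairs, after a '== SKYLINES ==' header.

== SKYLINES ==
[[31,11],[35,0]]
[[31,11],[35,0]]
[[19,8],[31,11],[35,0]]
[[18,11],[26,8],[31,11],[35,0]]
[[18,11],[26,8],[31,11],[35,16],[39,0]]
[[18,11],[26,8],[31,11],[35,16],[39,0]]
[[18,11],[26,8],[31,11],[35,16],[39,0]]
[[18,11],[26,8],[31,11],[35,16],[39,0]]
[[13,1],[18,11],[26,8],[31,11],[35,16],[39,0]]
[[13,1],[18,11],[26,8],[31,11],[35,16],[39,9],[42,0]]
[[13,1],[18,11],[26,8],[29,13],[35,16],[39,9],[42,0]]
[[13,1],[18,11],[26,8],[29,13],[35,16],[39,9],[42,0]]
[[13,1],[18,11],[26,8],[29,13],[35,16],[39,9],[42,0]]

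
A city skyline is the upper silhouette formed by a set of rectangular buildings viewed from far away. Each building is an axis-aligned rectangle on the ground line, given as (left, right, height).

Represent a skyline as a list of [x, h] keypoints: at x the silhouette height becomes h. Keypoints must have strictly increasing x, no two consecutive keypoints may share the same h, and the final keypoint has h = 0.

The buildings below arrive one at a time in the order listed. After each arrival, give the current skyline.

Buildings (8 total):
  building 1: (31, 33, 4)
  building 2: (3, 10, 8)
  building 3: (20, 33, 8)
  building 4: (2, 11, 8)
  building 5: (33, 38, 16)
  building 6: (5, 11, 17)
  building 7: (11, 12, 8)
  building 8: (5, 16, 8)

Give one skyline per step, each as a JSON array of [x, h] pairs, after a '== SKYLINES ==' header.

== SKYLINES ==
[[31,4],[33,0]]
[[3,8],[10,0],[31,4],[33,0]]
[[3,8],[10,0],[20,8],[33,0]]
[[2,8],[11,0],[20,8],[33,0]]
[[2,8],[11,0],[20,8],[33,16],[38,0]]
[[2,8],[5,17],[11,0],[20,8],[33,16],[38,0]]
[[2,8],[5,17],[11,8],[12,0],[20,8],[33,16],[38,0]]
[[2,8],[5,17],[11,8],[16,0],[20,8],[33,16],[38,0]]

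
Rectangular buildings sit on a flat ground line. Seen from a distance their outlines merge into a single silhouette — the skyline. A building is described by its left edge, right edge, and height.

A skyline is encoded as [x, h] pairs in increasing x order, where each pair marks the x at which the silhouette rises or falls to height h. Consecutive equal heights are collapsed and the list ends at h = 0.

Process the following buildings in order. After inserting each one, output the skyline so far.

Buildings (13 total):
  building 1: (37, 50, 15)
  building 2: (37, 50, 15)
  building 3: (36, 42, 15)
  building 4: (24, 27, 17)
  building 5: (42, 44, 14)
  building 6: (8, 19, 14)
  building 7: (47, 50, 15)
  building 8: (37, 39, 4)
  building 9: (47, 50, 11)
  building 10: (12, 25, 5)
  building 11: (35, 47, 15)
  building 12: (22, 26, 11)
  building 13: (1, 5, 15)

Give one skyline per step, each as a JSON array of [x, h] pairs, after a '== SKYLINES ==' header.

== SKYLINES ==
[[37,15],[50,0]]
[[37,15],[50,0]]
[[36,15],[50,0]]
[[24,17],[27,0],[36,15],[50,0]]
[[24,17],[27,0],[36,15],[50,0]]
[[8,14],[19,0],[24,17],[27,0],[36,15],[50,0]]
[[8,14],[19,0],[24,17],[27,0],[36,15],[50,0]]
[[8,14],[19,0],[24,17],[27,0],[36,15],[50,0]]
[[8,14],[19,0],[24,17],[27,0],[36,15],[50,0]]
[[8,14],[19,5],[24,17],[27,0],[36,15],[50,0]]
[[8,14],[19,5],[24,17],[27,0],[35,15],[50,0]]
[[8,14],[19,5],[22,11],[24,17],[27,0],[35,15],[50,0]]
[[1,15],[5,0],[8,14],[19,5],[22,11],[24,17],[27,0],[35,15],[50,0]]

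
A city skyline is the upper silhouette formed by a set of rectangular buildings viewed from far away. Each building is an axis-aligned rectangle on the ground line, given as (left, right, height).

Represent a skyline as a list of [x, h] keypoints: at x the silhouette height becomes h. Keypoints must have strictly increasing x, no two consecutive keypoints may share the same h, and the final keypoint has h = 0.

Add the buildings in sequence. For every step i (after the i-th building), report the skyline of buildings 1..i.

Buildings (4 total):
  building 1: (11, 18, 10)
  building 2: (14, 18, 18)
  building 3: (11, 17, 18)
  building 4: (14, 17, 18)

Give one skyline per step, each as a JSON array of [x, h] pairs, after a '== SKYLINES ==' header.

== SKYLINES ==
[[11,10],[18,0]]
[[11,10],[14,18],[18,0]]
[[11,18],[18,0]]
[[11,18],[18,0]]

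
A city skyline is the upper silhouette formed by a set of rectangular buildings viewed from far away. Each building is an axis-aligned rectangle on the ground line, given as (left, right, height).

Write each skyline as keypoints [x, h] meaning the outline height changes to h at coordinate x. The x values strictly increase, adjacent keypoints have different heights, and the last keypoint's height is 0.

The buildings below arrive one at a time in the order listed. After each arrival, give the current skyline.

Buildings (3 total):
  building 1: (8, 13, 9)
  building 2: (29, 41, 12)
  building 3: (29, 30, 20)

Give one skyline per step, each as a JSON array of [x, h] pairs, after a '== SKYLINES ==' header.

== SKYLINES ==
[[8,9],[13,0]]
[[8,9],[13,0],[29,12],[41,0]]
[[8,9],[13,0],[29,20],[30,12],[41,0]]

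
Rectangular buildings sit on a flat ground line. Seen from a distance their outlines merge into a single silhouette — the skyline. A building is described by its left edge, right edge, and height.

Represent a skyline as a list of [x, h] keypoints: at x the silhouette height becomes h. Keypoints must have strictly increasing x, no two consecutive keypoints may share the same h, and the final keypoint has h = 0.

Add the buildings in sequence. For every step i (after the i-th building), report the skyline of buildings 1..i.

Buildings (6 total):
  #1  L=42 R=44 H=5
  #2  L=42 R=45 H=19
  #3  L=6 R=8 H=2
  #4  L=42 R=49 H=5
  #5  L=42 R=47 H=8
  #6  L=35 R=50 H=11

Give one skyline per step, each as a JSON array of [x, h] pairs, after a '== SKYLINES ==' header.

== SKYLINES ==
[[42,5],[44,0]]
[[42,19],[45,0]]
[[6,2],[8,0],[42,19],[45,0]]
[[6,2],[8,0],[42,19],[45,5],[49,0]]
[[6,2],[8,0],[42,19],[45,8],[47,5],[49,0]]
[[6,2],[8,0],[35,11],[42,19],[45,11],[50,0]]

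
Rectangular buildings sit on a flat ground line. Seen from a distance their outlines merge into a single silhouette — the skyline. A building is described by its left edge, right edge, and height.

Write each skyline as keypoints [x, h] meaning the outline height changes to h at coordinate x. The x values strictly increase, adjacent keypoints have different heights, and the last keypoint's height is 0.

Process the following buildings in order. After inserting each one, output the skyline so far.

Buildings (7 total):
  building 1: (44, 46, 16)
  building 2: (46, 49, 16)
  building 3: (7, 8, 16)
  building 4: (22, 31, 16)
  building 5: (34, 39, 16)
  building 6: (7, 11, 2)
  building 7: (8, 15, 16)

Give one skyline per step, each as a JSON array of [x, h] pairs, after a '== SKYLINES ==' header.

== SKYLINES ==
[[44,16],[46,0]]
[[44,16],[49,0]]
[[7,16],[8,0],[44,16],[49,0]]
[[7,16],[8,0],[22,16],[31,0],[44,16],[49,0]]
[[7,16],[8,0],[22,16],[31,0],[34,16],[39,0],[44,16],[49,0]]
[[7,16],[8,2],[11,0],[22,16],[31,0],[34,16],[39,0],[44,16],[49,0]]
[[7,16],[15,0],[22,16],[31,0],[34,16],[39,0],[44,16],[49,0]]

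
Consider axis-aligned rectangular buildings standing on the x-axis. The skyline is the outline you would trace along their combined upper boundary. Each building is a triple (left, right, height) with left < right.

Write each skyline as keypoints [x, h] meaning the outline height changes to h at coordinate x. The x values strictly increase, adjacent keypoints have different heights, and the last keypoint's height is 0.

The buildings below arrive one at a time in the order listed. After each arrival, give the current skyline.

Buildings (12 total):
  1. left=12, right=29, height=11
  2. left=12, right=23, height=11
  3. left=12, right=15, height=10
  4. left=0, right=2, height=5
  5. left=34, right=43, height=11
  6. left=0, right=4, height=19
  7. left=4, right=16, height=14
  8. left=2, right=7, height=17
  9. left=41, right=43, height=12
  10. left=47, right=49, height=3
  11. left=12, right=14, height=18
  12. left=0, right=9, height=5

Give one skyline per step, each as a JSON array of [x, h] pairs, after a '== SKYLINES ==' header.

== SKYLINES ==
[[12,11],[29,0]]
[[12,11],[29,0]]
[[12,11],[29,0]]
[[0,5],[2,0],[12,11],[29,0]]
[[0,5],[2,0],[12,11],[29,0],[34,11],[43,0]]
[[0,19],[4,0],[12,11],[29,0],[34,11],[43,0]]
[[0,19],[4,14],[16,11],[29,0],[34,11],[43,0]]
[[0,19],[4,17],[7,14],[16,11],[29,0],[34,11],[43,0]]
[[0,19],[4,17],[7,14],[16,11],[29,0],[34,11],[41,12],[43,0]]
[[0,19],[4,17],[7,14],[16,11],[29,0],[34,11],[41,12],[43,0],[47,3],[49,0]]
[[0,19],[4,17],[7,14],[12,18],[14,14],[16,11],[29,0],[34,11],[41,12],[43,0],[47,3],[49,0]]
[[0,19],[4,17],[7,14],[12,18],[14,14],[16,11],[29,0],[34,11],[41,12],[43,0],[47,3],[49,0]]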